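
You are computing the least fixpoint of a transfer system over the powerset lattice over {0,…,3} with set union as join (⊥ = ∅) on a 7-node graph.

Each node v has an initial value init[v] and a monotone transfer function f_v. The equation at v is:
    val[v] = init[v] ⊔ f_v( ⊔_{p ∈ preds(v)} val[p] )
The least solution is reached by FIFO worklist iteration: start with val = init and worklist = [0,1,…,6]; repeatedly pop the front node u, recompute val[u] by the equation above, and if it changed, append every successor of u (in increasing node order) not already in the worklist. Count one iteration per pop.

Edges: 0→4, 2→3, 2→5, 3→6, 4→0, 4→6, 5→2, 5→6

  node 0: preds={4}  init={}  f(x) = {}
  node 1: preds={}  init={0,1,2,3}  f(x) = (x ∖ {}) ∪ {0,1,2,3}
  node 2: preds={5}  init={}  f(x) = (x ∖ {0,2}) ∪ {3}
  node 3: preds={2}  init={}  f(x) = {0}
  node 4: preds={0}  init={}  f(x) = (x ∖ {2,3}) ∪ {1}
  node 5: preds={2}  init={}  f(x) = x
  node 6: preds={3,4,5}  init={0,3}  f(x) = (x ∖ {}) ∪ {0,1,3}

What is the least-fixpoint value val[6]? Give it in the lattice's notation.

Iteration log — 9 steps:
  step 1. node 0  ⊔preds={}  new={}  stable
  step 2. node 1  ⊔preds={}  new={0,1,2,3}  stable
  step 3. node 2  ⊔preds={}  new={3}  old={}  +wl: 
  step 4. node 3  ⊔preds={3}  new={0}  old={}  +wl: 
  step 5. node 4  ⊔preds={}  new={1}  old={}  +wl: 0
  step 6. node 5  ⊔preds={3}  new={3}  old={}  +wl: 2
  step 7. node 6  ⊔preds={0,1,3}  new={0,1,3}  old={0,3}  +wl: 
  step 8. node 0  ⊔preds={1}  new={}  stable
  step 9. node 2  ⊔preds={3}  new={3}  stable

Least fixpoint reached:
  node 0: {}
  node 1: {0,1,2,3}
  node 2: {3}
  node 3: {0}
  node 4: {1}
  node 5: {3}
  node 6: {0,1,3}

{0,1,3}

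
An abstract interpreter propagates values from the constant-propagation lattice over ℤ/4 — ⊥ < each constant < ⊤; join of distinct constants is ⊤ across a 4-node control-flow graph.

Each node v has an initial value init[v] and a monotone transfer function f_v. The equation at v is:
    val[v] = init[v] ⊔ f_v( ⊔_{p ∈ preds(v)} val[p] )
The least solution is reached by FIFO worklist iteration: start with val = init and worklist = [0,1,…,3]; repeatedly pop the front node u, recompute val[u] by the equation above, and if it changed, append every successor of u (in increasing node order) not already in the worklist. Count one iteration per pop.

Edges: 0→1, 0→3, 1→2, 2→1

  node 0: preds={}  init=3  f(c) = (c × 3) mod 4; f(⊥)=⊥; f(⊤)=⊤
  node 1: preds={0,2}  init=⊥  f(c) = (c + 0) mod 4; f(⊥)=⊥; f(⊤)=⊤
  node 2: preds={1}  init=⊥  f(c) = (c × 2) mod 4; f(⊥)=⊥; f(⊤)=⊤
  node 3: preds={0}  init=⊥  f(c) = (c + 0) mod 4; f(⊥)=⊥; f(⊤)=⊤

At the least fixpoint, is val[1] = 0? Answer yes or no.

Trace (7 dequeues):
  [1] u=0 | in ⊥ | out 3 | ==
  [2] u=1 | in 3 | out 3 | prev ⊥ | push {}
  [3] u=2 | in 3 | out 2 | prev ⊥ | push {1}
  [4] u=3 | in 3 | out 3 | prev ⊥ | push {}
  [5] u=1 | in ⊤ | out ⊤ | prev 3 | push {2}
  [6] u=2 | in ⊤ | out ⊤ | prev 2 | push {1}
  [7] u=1 | in ⊤ | out ⊤ | ==

Converged values:
  [0] 3
  [1] ⊤
  [2] ⊤
  [3] 3

no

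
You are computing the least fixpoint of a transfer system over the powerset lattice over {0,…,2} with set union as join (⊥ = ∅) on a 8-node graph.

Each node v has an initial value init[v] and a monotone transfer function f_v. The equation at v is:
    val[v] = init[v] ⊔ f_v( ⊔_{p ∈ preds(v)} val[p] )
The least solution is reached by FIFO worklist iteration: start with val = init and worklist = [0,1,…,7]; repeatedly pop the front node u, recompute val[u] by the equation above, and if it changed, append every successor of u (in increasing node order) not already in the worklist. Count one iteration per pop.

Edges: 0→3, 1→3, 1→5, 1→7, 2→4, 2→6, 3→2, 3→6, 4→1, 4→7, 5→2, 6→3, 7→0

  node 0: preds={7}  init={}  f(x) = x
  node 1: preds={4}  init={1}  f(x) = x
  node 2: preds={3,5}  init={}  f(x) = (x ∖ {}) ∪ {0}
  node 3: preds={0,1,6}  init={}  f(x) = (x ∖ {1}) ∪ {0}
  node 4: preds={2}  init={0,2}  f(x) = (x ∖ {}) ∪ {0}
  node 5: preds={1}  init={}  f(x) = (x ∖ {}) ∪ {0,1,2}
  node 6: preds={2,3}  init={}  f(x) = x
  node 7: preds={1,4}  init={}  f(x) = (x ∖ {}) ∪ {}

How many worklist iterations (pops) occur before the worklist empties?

16

Worklist (16 pops):
  #1 pop 0: in={} → {} (no change)
  #2 pop 1: in={0,2} → {0,1,2} (was {1}); enqueue []
  #3 pop 2: in={} → {0} (was {}); enqueue []
  #4 pop 3: in={0,1,2} → {0,2} (was {}); enqueue [2]
  #5 pop 4: in={0} → {0,2} (no change)
  #6 pop 5: in={0,1,2} → {0,1,2} (was {}); enqueue []
  #7 pop 6: in={0,2} → {0,2} (was {}); enqueue [3]
  #8 pop 7: in={0,1,2} → {0,1,2} (was {}); enqueue [0]
  #9 pop 2: in={0,1,2} → {0,1,2} (was {0}); enqueue [4,6]
  #10 pop 3: in={0,1,2} → {0,2} (no change)
  #11 pop 0: in={0,1,2} → {0,1,2} (was {}); enqueue [3]
  #12 pop 4: in={0,1,2} → {0,1,2} (was {0,2}); enqueue [1,7]
  #13 pop 6: in={0,1,2} → {0,1,2} (was {0,2}); enqueue []
  #14 pop 3: in={0,1,2} → {0,2} (no change)
  #15 pop 1: in={0,1,2} → {0,1,2} (no change)
  #16 pop 7: in={0,1,2} → {0,1,2} (no change)

Fixpoint:
  val[0] = {0,1,2}
  val[1] = {0,1,2}
  val[2] = {0,1,2}
  val[3] = {0,2}
  val[4] = {0,1,2}
  val[5] = {0,1,2}
  val[6] = {0,1,2}
  val[7] = {0,1,2}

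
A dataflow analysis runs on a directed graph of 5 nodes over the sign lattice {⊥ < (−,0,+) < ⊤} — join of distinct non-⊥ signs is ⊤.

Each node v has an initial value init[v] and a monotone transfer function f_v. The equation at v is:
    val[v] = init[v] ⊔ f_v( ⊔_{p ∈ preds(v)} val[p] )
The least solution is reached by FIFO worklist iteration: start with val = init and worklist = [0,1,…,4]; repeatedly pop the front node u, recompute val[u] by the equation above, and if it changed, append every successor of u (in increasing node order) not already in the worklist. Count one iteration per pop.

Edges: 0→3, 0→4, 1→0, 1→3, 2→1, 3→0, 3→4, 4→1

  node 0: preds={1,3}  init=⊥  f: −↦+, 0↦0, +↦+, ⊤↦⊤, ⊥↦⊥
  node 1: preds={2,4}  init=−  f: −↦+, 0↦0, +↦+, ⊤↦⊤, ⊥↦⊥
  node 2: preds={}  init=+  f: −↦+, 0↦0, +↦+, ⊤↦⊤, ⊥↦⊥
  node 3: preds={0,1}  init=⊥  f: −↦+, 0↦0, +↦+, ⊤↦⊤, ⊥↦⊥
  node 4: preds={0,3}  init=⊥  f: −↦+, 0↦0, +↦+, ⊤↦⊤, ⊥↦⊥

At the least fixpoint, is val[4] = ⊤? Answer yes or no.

Iteration log — 9 steps:
  step 1. node 0  ⊔preds=−  new=+  old=⊥  +wl: 
  step 2. node 1  ⊔preds=+  new=⊤  old=−  +wl: 0
  step 3. node 2  ⊔preds=⊥  new=+  stable
  step 4. node 3  ⊔preds=⊤  new=⊤  old=⊥  +wl: 
  step 5. node 4  ⊔preds=⊤  new=⊤  old=⊥  +wl: 1
  step 6. node 0  ⊔preds=⊤  new=⊤  old=+  +wl: 3,4
  step 7. node 1  ⊔preds=⊤  new=⊤  stable
  step 8. node 3  ⊔preds=⊤  new=⊤  stable
  step 9. node 4  ⊔preds=⊤  new=⊤  stable

Least fixpoint reached:
  node 0: ⊤
  node 1: ⊤
  node 2: +
  node 3: ⊤
  node 4: ⊤

yes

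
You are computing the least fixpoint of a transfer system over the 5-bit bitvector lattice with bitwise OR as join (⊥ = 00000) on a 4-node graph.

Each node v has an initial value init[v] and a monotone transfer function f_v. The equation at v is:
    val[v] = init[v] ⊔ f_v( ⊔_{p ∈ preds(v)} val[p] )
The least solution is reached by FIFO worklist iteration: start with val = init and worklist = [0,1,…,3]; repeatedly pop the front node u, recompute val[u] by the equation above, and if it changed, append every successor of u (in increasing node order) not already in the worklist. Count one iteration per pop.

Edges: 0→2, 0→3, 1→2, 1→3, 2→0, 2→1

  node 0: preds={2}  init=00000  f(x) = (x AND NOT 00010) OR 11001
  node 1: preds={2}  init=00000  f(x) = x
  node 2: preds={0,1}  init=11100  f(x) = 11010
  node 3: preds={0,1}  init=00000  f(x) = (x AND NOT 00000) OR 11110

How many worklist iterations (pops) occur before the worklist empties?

8

Iteration log — 8 steps:
  step 1. node 0  ⊔preds=11100  new=11101  old=00000  +wl: 
  step 2. node 1  ⊔preds=11100  new=11100  old=00000  +wl: 
  step 3. node 2  ⊔preds=11101  new=11110  old=11100  +wl: 0,1
  step 4. node 3  ⊔preds=11101  new=11111  old=00000  +wl: 
  step 5. node 0  ⊔preds=11110  new=11101  stable
  step 6. node 1  ⊔preds=11110  new=11110  old=11100  +wl: 2,3
  step 7. node 2  ⊔preds=11111  new=11110  stable
  step 8. node 3  ⊔preds=11111  new=11111  stable

Least fixpoint reached:
  node 0: 11101
  node 1: 11110
  node 2: 11110
  node 3: 11111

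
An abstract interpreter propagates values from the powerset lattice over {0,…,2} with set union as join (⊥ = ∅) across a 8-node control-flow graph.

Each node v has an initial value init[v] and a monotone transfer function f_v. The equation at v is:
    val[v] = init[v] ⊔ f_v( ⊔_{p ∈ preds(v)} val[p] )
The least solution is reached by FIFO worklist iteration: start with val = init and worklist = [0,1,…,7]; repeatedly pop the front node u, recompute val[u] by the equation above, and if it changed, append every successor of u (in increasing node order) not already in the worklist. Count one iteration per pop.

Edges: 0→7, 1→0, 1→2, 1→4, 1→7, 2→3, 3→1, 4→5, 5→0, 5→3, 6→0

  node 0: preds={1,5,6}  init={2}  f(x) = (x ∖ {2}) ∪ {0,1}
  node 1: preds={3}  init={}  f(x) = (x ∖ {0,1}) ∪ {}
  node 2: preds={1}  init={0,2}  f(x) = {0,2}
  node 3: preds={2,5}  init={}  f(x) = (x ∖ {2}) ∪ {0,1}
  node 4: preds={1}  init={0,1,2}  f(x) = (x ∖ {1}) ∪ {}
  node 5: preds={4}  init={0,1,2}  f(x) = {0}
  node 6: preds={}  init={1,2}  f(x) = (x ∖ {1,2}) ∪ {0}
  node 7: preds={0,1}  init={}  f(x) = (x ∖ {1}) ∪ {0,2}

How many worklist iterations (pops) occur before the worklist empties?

10

Worklist (10 pops):
  #1 pop 0: in={0,1,2} → {0,1,2} (was {2}); enqueue []
  #2 pop 1: in={} → {} (no change)
  #3 pop 2: in={} → {0,2} (no change)
  #4 pop 3: in={0,1,2} → {0,1} (was {}); enqueue [1]
  #5 pop 4: in={} → {0,1,2} (no change)
  #6 pop 5: in={0,1,2} → {0,1,2} (no change)
  #7 pop 6: in={} → {0,1,2} (was {1,2}); enqueue [0]
  #8 pop 7: in={0,1,2} → {0,2} (was {}); enqueue []
  #9 pop 1: in={0,1} → {} (no change)
  #10 pop 0: in={0,1,2} → {0,1,2} (no change)

Fixpoint:
  val[0] = {0,1,2}
  val[1] = {}
  val[2] = {0,2}
  val[3] = {0,1}
  val[4] = {0,1,2}
  val[5] = {0,1,2}
  val[6] = {0,1,2}
  val[7] = {0,2}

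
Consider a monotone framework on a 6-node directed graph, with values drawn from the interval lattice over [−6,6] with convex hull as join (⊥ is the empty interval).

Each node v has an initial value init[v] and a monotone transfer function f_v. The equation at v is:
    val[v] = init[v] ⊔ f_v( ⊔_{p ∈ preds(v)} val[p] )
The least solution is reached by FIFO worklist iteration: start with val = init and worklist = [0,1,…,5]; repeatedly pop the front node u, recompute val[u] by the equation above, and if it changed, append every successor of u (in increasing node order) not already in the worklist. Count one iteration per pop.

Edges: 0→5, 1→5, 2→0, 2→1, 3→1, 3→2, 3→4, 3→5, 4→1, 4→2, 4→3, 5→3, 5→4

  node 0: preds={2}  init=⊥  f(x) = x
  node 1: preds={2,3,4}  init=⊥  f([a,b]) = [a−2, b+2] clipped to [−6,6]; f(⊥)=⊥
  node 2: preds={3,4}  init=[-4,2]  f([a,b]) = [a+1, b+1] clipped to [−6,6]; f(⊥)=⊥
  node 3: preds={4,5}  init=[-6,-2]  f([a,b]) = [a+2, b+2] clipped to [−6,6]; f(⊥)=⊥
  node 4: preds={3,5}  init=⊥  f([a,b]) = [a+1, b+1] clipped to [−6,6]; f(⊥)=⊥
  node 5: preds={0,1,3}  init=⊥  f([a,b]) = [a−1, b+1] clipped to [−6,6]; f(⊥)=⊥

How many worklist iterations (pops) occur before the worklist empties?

20

Trace (20 dequeues):
  [1] u=0 | in [-4,2] | out [-4,2] | prev ⊥ | push {}
  [2] u=1 | in [-6,2] | out [-6,4] | prev ⊥ | push {}
  [3] u=2 | in [-6,-2] | out [-5,2] | prev [-4,2] | push {0,1}
  [4] u=3 | in ⊥ | out [-6,-2] | ==
  [5] u=4 | in [-6,-2] | out [-5,-1] | prev ⊥ | push {2,3}
  [6] u=5 | in [-6,4] | out [-6,5] | prev ⊥ | push {4}
  [7] u=0 | in [-5,2] | out [-5,2] | prev [-4,2] | push {5}
  [8] u=1 | in [-6,2] | out [-6,4] | ==
  [9] u=2 | in [-6,-1] | out [-5,2] | ==
  [10] u=3 | in [-6,5] | out [-6,6] | prev [-6,-2] | push {1,2}
  [11] u=4 | in [-6,6] | out [-5,6] | prev [-5,-1] | push {3}
  [12] u=5 | in [-6,6] | out [-6,6] | prev [-6,5] | push {4}
  [13] u=1 | in [-6,6] | out [-6,6] | prev [-6,4] | push {5}
  [14] u=2 | in [-6,6] | out [-5,6] | prev [-5,2] | push {0,1}
  [15] u=3 | in [-6,6] | out [-6,6] | ==
  [16] u=4 | in [-6,6] | out [-5,6] | ==
  [17] u=5 | in [-6,6] | out [-6,6] | ==
  [18] u=0 | in [-5,6] | out [-5,6] | prev [-5,2] | push {5}
  [19] u=1 | in [-6,6] | out [-6,6] | ==
  [20] u=5 | in [-6,6] | out [-6,6] | ==

Converged values:
  [0] [-5,6]
  [1] [-6,6]
  [2] [-5,6]
  [3] [-6,6]
  [4] [-5,6]
  [5] [-6,6]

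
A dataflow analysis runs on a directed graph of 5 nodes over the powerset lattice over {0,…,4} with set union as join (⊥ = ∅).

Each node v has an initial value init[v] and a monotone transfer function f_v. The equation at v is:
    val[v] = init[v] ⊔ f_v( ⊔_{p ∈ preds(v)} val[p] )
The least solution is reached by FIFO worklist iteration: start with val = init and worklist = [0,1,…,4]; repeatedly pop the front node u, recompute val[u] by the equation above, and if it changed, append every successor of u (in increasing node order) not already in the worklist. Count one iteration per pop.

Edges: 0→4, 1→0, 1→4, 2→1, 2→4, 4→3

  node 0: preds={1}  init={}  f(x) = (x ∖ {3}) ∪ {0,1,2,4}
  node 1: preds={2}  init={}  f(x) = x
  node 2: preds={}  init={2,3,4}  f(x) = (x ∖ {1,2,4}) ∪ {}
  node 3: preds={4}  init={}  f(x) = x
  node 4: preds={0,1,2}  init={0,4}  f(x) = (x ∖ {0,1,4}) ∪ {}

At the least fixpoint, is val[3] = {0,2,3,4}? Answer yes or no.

yes

Trace (7 dequeues):
  [1] u=0 | in {} | out {0,1,2,4} | prev {} | push {}
  [2] u=1 | in {2,3,4} | out {2,3,4} | prev {} | push {0}
  [3] u=2 | in {} | out {2,3,4} | ==
  [4] u=3 | in {0,4} | out {0,4} | prev {} | push {}
  [5] u=4 | in {0,1,2,3,4} | out {0,2,3,4} | prev {0,4} | push {3}
  [6] u=0 | in {2,3,4} | out {0,1,2,4} | ==
  [7] u=3 | in {0,2,3,4} | out {0,2,3,4} | prev {0,4} | push {}

Converged values:
  [0] {0,1,2,4}
  [1] {2,3,4}
  [2] {2,3,4}
  [3] {0,2,3,4}
  [4] {0,2,3,4}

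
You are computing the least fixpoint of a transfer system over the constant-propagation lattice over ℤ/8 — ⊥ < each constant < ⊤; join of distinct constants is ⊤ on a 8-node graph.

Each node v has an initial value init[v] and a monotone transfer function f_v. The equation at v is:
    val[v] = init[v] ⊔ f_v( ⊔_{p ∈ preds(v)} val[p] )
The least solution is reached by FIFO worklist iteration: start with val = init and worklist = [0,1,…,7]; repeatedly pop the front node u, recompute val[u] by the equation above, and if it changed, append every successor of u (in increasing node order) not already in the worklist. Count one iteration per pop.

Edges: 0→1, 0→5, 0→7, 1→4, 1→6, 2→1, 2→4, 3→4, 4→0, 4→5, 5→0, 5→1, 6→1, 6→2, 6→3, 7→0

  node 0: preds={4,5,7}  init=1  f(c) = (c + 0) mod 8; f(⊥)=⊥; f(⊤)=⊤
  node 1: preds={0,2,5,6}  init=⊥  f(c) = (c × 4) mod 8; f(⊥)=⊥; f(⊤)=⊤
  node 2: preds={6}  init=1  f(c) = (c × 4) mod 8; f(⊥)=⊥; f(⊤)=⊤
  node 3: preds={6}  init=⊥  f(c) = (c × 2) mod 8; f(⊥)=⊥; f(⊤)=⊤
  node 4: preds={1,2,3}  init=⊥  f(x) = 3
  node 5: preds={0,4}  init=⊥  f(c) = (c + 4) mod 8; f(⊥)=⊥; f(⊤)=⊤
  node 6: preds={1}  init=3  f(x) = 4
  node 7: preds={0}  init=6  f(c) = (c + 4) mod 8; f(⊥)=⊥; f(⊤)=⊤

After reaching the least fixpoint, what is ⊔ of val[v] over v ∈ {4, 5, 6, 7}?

Trace (13 dequeues):
  [1] u=0 | in 6 | out ⊤ | prev 1 | push {}
  [2] u=1 | in ⊤ | out ⊤ | prev ⊥ | push {}
  [3] u=2 | in 3 | out ⊤ | prev 1 | push {1}
  [4] u=3 | in 3 | out 6 | prev ⊥ | push {}
  [5] u=4 | in ⊤ | out 3 | prev ⊥ | push {0}
  [6] u=5 | in ⊤ | out ⊤ | prev ⊥ | push {}
  [7] u=6 | in ⊤ | out ⊤ | prev 3 | push {2,3}
  [8] u=7 | in ⊤ | out ⊤ | prev 6 | push {}
  [9] u=1 | in ⊤ | out ⊤ | ==
  [10] u=0 | in ⊤ | out ⊤ | ==
  [11] u=2 | in ⊤ | out ⊤ | ==
  [12] u=3 | in ⊤ | out ⊤ | prev 6 | push {4}
  [13] u=4 | in ⊤ | out 3 | ==

Converged values:
  [0] ⊤
  [1] ⊤
  [2] ⊤
  [3] ⊤
  [4] 3
  [5] ⊤
  [6] ⊤
  [7] ⊤

⊤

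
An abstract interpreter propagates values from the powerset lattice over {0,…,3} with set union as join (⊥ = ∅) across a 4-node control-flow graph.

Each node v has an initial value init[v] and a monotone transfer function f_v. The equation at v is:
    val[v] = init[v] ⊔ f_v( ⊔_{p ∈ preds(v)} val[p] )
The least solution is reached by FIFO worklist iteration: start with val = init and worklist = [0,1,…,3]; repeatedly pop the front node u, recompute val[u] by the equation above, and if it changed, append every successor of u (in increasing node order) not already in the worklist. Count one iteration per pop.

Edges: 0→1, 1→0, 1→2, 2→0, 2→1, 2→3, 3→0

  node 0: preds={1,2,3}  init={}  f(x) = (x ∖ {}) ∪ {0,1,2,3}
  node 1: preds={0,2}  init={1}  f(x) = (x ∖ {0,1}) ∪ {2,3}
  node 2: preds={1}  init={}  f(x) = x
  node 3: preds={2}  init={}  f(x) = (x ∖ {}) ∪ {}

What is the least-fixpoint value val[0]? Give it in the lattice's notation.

Iteration log — 6 steps:
  step 1. node 0  ⊔preds={1}  new={0,1,2,3}  old={}  +wl: 
  step 2. node 1  ⊔preds={0,1,2,3}  new={1,2,3}  old={1}  +wl: 0
  step 3. node 2  ⊔preds={1,2,3}  new={1,2,3}  old={}  +wl: 1
  step 4. node 3  ⊔preds={1,2,3}  new={1,2,3}  old={}  +wl: 
  step 5. node 0  ⊔preds={1,2,3}  new={0,1,2,3}  stable
  step 6. node 1  ⊔preds={0,1,2,3}  new={1,2,3}  stable

Least fixpoint reached:
  node 0: {0,1,2,3}
  node 1: {1,2,3}
  node 2: {1,2,3}
  node 3: {1,2,3}

{0,1,2,3}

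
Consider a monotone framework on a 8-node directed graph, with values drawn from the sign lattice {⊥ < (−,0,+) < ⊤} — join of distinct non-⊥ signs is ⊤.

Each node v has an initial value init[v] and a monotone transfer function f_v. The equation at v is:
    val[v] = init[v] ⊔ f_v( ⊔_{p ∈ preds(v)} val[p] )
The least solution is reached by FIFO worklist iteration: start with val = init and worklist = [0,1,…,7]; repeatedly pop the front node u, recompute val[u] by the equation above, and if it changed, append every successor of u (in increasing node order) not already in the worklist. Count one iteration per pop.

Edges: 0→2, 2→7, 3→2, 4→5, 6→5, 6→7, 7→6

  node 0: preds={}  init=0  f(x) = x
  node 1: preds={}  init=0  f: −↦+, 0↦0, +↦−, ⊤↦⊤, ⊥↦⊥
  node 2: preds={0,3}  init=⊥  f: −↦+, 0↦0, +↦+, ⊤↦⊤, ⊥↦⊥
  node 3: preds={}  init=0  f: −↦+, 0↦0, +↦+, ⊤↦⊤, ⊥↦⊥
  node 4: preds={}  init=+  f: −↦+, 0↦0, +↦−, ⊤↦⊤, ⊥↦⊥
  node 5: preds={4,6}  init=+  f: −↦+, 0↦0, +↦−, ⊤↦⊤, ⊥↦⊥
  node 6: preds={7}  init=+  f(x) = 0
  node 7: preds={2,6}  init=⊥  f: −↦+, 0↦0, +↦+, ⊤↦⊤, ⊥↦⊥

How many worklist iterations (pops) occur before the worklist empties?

Iteration log — 10 steps:
  step 1. node 0  ⊔preds=⊥  new=0  stable
  step 2. node 1  ⊔preds=⊥  new=0  stable
  step 3. node 2  ⊔preds=0  new=0  old=⊥  +wl: 
  step 4. node 3  ⊔preds=⊥  new=0  stable
  step 5. node 4  ⊔preds=⊥  new=+  stable
  step 6. node 5  ⊔preds=+  new=⊤  old=+  +wl: 
  step 7. node 6  ⊔preds=⊥  new=⊤  old=+  +wl: 5
  step 8. node 7  ⊔preds=⊤  new=⊤  old=⊥  +wl: 6
  step 9. node 5  ⊔preds=⊤  new=⊤  stable
  step 10. node 6  ⊔preds=⊤  new=⊤  stable

Least fixpoint reached:
  node 0: 0
  node 1: 0
  node 2: 0
  node 3: 0
  node 4: +
  node 5: ⊤
  node 6: ⊤
  node 7: ⊤

10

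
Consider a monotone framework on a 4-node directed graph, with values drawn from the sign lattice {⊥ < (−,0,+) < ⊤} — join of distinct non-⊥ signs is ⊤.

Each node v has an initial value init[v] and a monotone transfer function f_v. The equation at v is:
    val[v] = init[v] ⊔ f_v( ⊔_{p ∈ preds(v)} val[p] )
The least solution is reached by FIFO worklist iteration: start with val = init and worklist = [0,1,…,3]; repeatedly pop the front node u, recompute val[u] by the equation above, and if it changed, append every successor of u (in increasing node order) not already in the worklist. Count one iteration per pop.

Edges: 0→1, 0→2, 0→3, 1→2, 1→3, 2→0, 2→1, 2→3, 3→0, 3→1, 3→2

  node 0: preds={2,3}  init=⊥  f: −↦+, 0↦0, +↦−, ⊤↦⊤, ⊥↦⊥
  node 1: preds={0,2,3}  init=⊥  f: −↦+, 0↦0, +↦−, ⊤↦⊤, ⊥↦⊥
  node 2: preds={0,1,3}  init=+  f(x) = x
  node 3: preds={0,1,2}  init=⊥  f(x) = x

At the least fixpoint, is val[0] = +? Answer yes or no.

no

Iteration log — 8 steps:
  step 1. node 0  ⊔preds=+  new=−  old=⊥  +wl: 
  step 2. node 1  ⊔preds=⊤  new=⊤  old=⊥  +wl: 
  step 3. node 2  ⊔preds=⊤  new=⊤  old=+  +wl: 0,1
  step 4. node 3  ⊔preds=⊤  new=⊤  old=⊥  +wl: 2
  step 5. node 0  ⊔preds=⊤  new=⊤  old=−  +wl: 3
  step 6. node 1  ⊔preds=⊤  new=⊤  stable
  step 7. node 2  ⊔preds=⊤  new=⊤  stable
  step 8. node 3  ⊔preds=⊤  new=⊤  stable

Least fixpoint reached:
  node 0: ⊤
  node 1: ⊤
  node 2: ⊤
  node 3: ⊤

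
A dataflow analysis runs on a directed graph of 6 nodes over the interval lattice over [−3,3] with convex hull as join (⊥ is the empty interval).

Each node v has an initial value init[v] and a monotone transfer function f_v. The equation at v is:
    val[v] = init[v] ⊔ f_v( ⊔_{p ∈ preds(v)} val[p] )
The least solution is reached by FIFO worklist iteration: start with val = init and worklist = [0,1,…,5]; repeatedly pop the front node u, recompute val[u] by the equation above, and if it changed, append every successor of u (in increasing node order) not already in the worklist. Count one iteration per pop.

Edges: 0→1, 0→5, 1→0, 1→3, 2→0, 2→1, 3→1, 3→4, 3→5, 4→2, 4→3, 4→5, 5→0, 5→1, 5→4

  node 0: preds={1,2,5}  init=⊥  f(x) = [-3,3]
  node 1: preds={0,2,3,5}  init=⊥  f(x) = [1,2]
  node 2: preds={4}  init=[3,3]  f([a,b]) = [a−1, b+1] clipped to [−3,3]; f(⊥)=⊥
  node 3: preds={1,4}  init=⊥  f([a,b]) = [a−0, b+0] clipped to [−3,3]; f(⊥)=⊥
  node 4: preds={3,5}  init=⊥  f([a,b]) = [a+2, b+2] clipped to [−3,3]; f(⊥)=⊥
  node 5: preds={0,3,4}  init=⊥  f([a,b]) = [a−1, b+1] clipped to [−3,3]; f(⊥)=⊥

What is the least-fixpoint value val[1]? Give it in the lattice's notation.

Iteration log — 20 steps:
  step 1. node 0  ⊔preds=[3,3]  new=[-3,3]  old=⊥  +wl: 
  step 2. node 1  ⊔preds=[-3,3]  new=[1,2]  old=⊥  +wl: 0
  step 3. node 2  ⊔preds=⊥  new=[3,3]  stable
  step 4. node 3  ⊔preds=[1,2]  new=[1,2]  old=⊥  +wl: 1
  step 5. node 4  ⊔preds=[1,2]  new=[3,3]  old=⊥  +wl: 2,3
  step 6. node 5  ⊔preds=[-3,3]  new=[-3,3]  old=⊥  +wl: 4
  step 7. node 0  ⊔preds=[-3,3]  new=[-3,3]  stable
  step 8. node 1  ⊔preds=[-3,3]  new=[1,2]  stable
  step 9. node 2  ⊔preds=[3,3]  new=[2,3]  old=[3,3]  +wl: 0,1
  step 10. node 3  ⊔preds=[1,3]  new=[1,3]  old=[1,2]  +wl: 5
  step 11. node 4  ⊔preds=[-3,3]  new=[-1,3]  old=[3,3]  +wl: 2,3
  step 12. node 0  ⊔preds=[-3,3]  new=[-3,3]  stable
  step 13. node 1  ⊔preds=[-3,3]  new=[1,2]  stable
  step 14. node 5  ⊔preds=[-3,3]  new=[-3,3]  stable
  step 15. node 2  ⊔preds=[-1,3]  new=[-2,3]  old=[2,3]  +wl: 0,1
  step 16. node 3  ⊔preds=[-1,3]  new=[-1,3]  old=[1,3]  +wl: 4,5
  step 17. node 0  ⊔preds=[-3,3]  new=[-3,3]  stable
  step 18. node 1  ⊔preds=[-3,3]  new=[1,2]  stable
  step 19. node 4  ⊔preds=[-3,3]  new=[-1,3]  stable
  step 20. node 5  ⊔preds=[-3,3]  new=[-3,3]  stable

Least fixpoint reached:
  node 0: [-3,3]
  node 1: [1,2]
  node 2: [-2,3]
  node 3: [-1,3]
  node 4: [-1,3]
  node 5: [-3,3]

[1,2]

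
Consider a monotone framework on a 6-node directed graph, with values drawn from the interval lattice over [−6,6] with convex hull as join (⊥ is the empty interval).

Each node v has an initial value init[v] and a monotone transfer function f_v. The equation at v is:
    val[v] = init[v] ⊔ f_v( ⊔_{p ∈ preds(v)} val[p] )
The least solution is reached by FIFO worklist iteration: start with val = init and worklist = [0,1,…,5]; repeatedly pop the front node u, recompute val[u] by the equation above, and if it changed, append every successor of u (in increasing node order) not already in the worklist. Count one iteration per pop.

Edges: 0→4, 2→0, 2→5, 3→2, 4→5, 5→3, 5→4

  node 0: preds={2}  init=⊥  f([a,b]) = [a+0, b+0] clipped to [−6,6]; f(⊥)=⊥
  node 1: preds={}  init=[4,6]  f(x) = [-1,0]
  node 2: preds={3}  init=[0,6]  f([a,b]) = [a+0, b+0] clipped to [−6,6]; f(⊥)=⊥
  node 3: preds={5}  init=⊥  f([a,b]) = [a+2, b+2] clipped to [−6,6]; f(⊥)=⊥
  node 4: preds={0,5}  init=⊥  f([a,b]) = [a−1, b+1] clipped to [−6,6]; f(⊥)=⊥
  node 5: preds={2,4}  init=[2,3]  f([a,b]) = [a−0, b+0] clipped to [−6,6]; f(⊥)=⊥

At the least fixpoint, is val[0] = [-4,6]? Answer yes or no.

Trace (36 dequeues):
  [1] u=0 | in [0,6] | out [0,6] | prev ⊥ | push {}
  [2] u=1 | in ⊥ | out [-1,6] | prev [4,6] | push {}
  [3] u=2 | in ⊥ | out [0,6] | ==
  [4] u=3 | in [2,3] | out [4,5] | prev ⊥ | push {2}
  [5] u=4 | in [0,6] | out [-1,6] | prev ⊥ | push {}
  [6] u=5 | in [-1,6] | out [-1,6] | prev [2,3] | push {3,4}
  [7] u=2 | in [4,5] | out [0,6] | ==
  [8] u=3 | in [-1,6] | out [1,6] | prev [4,5] | push {2}
  [9] u=4 | in [-1,6] | out [-2,6] | prev [-1,6] | push {5}
  [10] u=2 | in [1,6] | out [0,6] | ==
  [11] u=5 | in [-2,6] | out [-2,6] | prev [-1,6] | push {3,4}
  [12] u=3 | in [-2,6] | out [0,6] | prev [1,6] | push {2}
  [13] u=4 | in [-2,6] | out [-3,6] | prev [-2,6] | push {5}
  [14] u=2 | in [0,6] | out [0,6] | ==
  [15] u=5 | in [-3,6] | out [-3,6] | prev [-2,6] | push {3,4}
  [16] u=3 | in [-3,6] | out [-1,6] | prev [0,6] | push {2}
  [17] u=4 | in [-3,6] | out [-4,6] | prev [-3,6] | push {5}
  [18] u=2 | in [-1,6] | out [-1,6] | prev [0,6] | push {0}
  [19] u=5 | in [-4,6] | out [-4,6] | prev [-3,6] | push {3,4}
  [20] u=0 | in [-1,6] | out [-1,6] | prev [0,6] | push {}
  [21] u=3 | in [-4,6] | out [-2,6] | prev [-1,6] | push {2}
  [22] u=4 | in [-4,6] | out [-5,6] | prev [-4,6] | push {5}
  [23] u=2 | in [-2,6] | out [-2,6] | prev [-1,6] | push {0}
  [24] u=5 | in [-5,6] | out [-5,6] | prev [-4,6] | push {3,4}
  [25] u=0 | in [-2,6] | out [-2,6] | prev [-1,6] | push {}
  [26] u=3 | in [-5,6] | out [-3,6] | prev [-2,6] | push {2}
  [27] u=4 | in [-5,6] | out [-6,6] | prev [-5,6] | push {5}
  [28] u=2 | in [-3,6] | out [-3,6] | prev [-2,6] | push {0}
  [29] u=5 | in [-6,6] | out [-6,6] | prev [-5,6] | push {3,4}
  [30] u=0 | in [-3,6] | out [-3,6] | prev [-2,6] | push {}
  [31] u=3 | in [-6,6] | out [-4,6] | prev [-3,6] | push {2}
  [32] u=4 | in [-6,6] | out [-6,6] | ==
  [33] u=2 | in [-4,6] | out [-4,6] | prev [-3,6] | push {0,5}
  [34] u=0 | in [-4,6] | out [-4,6] | prev [-3,6] | push {4}
  [35] u=5 | in [-6,6] | out [-6,6] | ==
  [36] u=4 | in [-6,6] | out [-6,6] | ==

Converged values:
  [0] [-4,6]
  [1] [-1,6]
  [2] [-4,6]
  [3] [-4,6]
  [4] [-6,6]
  [5] [-6,6]

yes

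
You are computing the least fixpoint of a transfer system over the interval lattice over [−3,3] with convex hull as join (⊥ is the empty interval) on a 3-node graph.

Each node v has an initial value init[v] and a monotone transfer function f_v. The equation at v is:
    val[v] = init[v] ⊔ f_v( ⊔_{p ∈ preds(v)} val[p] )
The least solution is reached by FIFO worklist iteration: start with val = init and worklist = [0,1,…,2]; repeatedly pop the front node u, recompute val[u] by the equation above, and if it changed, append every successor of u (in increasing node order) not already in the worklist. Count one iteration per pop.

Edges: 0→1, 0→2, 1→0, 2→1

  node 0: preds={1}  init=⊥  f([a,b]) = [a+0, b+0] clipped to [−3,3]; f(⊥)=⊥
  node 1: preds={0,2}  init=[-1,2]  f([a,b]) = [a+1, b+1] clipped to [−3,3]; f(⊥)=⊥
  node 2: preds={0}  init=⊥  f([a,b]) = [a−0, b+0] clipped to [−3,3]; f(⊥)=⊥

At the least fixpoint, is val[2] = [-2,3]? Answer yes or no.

no

Trace (7 dequeues):
  [1] u=0 | in [-1,2] | out [-1,2] | prev ⊥ | push {}
  [2] u=1 | in [-1,2] | out [-1,3] | prev [-1,2] | push {0}
  [3] u=2 | in [-1,2] | out [-1,2] | prev ⊥ | push {1}
  [4] u=0 | in [-1,3] | out [-1,3] | prev [-1,2] | push {2}
  [5] u=1 | in [-1,3] | out [-1,3] | ==
  [6] u=2 | in [-1,3] | out [-1,3] | prev [-1,2] | push {1}
  [7] u=1 | in [-1,3] | out [-1,3] | ==

Converged values:
  [0] [-1,3]
  [1] [-1,3]
  [2] [-1,3]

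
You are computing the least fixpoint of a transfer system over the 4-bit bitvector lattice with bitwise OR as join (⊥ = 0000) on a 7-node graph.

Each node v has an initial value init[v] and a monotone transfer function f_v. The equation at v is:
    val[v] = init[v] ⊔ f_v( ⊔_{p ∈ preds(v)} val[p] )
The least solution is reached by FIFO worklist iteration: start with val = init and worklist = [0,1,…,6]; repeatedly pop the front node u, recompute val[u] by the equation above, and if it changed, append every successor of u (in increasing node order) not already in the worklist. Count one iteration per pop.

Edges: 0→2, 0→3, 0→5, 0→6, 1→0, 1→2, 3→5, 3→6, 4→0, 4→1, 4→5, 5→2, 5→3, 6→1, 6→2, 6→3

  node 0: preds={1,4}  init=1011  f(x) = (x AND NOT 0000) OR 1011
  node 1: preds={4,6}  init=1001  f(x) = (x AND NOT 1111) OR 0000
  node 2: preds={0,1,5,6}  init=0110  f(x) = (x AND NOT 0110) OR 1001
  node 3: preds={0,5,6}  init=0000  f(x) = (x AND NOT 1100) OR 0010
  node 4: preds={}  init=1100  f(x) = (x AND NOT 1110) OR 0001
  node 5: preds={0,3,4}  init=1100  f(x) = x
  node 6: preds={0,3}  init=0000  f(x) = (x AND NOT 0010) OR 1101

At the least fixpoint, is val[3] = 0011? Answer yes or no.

Iteration log — 11 steps:
  step 1. node 0  ⊔preds=1101  new=1111  old=1011  +wl: 
  step 2. node 1  ⊔preds=1100  new=1001  stable
  step 3. node 2  ⊔preds=1111  new=1111  old=0110  +wl: 
  step 4. node 3  ⊔preds=1111  new=0011  old=0000  +wl: 
  step 5. node 4  ⊔preds=0000  new=1101  old=1100  +wl: 0,1
  step 6. node 5  ⊔preds=1111  new=1111  old=1100  +wl: 2,3
  step 7. node 6  ⊔preds=1111  new=1101  old=0000  +wl: 
  step 8. node 0  ⊔preds=1101  new=1111  stable
  step 9. node 1  ⊔preds=1101  new=1001  stable
  step 10. node 2  ⊔preds=1111  new=1111  stable
  step 11. node 3  ⊔preds=1111  new=0011  stable

Least fixpoint reached:
  node 0: 1111
  node 1: 1001
  node 2: 1111
  node 3: 0011
  node 4: 1101
  node 5: 1111
  node 6: 1101

yes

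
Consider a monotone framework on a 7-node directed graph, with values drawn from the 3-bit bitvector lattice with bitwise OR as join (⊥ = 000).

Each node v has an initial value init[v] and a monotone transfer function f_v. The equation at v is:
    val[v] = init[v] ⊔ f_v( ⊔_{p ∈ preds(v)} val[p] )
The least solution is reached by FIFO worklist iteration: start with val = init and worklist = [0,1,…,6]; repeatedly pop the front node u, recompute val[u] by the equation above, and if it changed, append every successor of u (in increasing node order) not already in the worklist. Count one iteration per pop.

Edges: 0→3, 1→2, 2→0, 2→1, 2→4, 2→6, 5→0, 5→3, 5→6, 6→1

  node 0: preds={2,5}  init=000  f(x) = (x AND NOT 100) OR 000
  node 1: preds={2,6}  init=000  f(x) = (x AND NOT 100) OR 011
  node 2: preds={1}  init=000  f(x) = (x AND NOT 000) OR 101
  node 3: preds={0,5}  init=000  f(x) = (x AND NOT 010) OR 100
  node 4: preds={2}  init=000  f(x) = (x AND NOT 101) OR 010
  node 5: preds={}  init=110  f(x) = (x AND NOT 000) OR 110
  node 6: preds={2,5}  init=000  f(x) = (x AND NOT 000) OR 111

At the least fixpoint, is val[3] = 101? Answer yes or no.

yes

Iteration log — 10 steps:
  step 1. node 0  ⊔preds=110  new=010  old=000  +wl: 
  step 2. node 1  ⊔preds=000  new=011  old=000  +wl: 
  step 3. node 2  ⊔preds=011  new=111  old=000  +wl: 0,1
  step 4. node 3  ⊔preds=110  new=100  old=000  +wl: 
  step 5. node 4  ⊔preds=111  new=010  old=000  +wl: 
  step 6. node 5  ⊔preds=000  new=110  stable
  step 7. node 6  ⊔preds=111  new=111  old=000  +wl: 
  step 8. node 0  ⊔preds=111  new=011  old=010  +wl: 3
  step 9. node 1  ⊔preds=111  new=011  stable
  step 10. node 3  ⊔preds=111  new=101  old=100  +wl: 

Least fixpoint reached:
  node 0: 011
  node 1: 011
  node 2: 111
  node 3: 101
  node 4: 010
  node 5: 110
  node 6: 111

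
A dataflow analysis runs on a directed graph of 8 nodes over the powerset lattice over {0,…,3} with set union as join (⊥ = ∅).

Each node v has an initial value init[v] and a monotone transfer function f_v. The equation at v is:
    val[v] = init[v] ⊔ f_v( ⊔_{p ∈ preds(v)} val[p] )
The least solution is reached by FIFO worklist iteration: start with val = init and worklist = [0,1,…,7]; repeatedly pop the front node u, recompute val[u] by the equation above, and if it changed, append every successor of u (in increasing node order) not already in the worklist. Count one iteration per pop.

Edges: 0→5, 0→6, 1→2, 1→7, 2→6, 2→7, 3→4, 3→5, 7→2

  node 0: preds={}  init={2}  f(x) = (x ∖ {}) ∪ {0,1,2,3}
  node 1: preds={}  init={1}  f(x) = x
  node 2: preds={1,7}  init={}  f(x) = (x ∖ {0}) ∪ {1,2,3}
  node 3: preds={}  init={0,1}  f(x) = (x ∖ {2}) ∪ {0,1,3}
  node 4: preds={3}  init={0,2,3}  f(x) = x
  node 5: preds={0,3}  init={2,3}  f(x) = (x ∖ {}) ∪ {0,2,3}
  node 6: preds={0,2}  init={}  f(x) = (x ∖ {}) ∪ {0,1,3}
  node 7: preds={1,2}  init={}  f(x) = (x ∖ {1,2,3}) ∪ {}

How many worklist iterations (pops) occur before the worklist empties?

8

Worklist (8 pops):
  #1 pop 0: in={} → {0,1,2,3} (was {2}); enqueue []
  #2 pop 1: in={} → {1} (no change)
  #3 pop 2: in={1} → {1,2,3} (was {}); enqueue []
  #4 pop 3: in={} → {0,1,3} (was {0,1}); enqueue []
  #5 pop 4: in={0,1,3} → {0,1,2,3} (was {0,2,3}); enqueue []
  #6 pop 5: in={0,1,2,3} → {0,1,2,3} (was {2,3}); enqueue []
  #7 pop 6: in={0,1,2,3} → {0,1,2,3} (was {}); enqueue []
  #8 pop 7: in={1,2,3} → {} (no change)

Fixpoint:
  val[0] = {0,1,2,3}
  val[1] = {1}
  val[2] = {1,2,3}
  val[3] = {0,1,3}
  val[4] = {0,1,2,3}
  val[5] = {0,1,2,3}
  val[6] = {0,1,2,3}
  val[7] = {}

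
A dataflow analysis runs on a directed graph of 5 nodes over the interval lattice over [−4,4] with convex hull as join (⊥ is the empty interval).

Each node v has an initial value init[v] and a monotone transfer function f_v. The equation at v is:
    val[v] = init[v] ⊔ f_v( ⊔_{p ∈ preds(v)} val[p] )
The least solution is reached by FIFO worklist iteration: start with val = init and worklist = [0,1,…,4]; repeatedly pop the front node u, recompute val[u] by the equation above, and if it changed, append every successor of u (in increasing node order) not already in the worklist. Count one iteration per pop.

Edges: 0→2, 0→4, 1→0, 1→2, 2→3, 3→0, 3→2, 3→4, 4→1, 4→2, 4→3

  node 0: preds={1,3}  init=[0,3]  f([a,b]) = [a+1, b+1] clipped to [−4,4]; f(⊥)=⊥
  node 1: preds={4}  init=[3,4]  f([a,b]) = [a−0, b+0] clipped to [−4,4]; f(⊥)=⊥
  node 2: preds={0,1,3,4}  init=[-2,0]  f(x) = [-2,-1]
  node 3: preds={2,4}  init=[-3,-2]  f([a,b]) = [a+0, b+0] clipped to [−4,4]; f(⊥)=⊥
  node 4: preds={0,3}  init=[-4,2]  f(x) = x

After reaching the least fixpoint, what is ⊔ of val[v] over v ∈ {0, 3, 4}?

Trace (12 dequeues):
  [1] u=0 | in [-3,4] | out [-2,4] | prev [0,3] | push {}
  [2] u=1 | in [-4,2] | out [-4,4] | prev [3,4] | push {0}
  [3] u=2 | in [-4,4] | out [-2,0] | ==
  [4] u=3 | in [-4,2] | out [-4,2] | prev [-3,-2] | push {2}
  [5] u=4 | in [-4,4] | out [-4,4] | prev [-4,2] | push {1,3}
  [6] u=0 | in [-4,4] | out [-3,4] | prev [-2,4] | push {4}
  [7] u=2 | in [-4,4] | out [-2,0] | ==
  [8] u=1 | in [-4,4] | out [-4,4] | ==
  [9] u=3 | in [-4,4] | out [-4,4] | prev [-4,2] | push {0,2}
  [10] u=4 | in [-4,4] | out [-4,4] | ==
  [11] u=0 | in [-4,4] | out [-3,4] | ==
  [12] u=2 | in [-4,4] | out [-2,0] | ==

Converged values:
  [0] [-3,4]
  [1] [-4,4]
  [2] [-2,0]
  [3] [-4,4]
  [4] [-4,4]

[-4,4]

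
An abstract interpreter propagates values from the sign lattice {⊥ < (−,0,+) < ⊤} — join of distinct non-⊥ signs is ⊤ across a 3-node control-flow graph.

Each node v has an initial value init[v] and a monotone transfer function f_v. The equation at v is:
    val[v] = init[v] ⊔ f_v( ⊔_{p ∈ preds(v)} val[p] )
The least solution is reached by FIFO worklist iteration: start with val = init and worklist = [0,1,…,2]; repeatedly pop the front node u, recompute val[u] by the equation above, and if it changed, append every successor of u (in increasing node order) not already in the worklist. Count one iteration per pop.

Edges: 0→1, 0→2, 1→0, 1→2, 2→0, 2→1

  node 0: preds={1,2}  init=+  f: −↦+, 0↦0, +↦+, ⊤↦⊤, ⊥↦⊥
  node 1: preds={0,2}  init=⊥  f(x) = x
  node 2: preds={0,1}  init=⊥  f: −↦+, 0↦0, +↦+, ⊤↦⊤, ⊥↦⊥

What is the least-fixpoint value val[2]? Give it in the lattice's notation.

Worklist (5 pops):
  #1 pop 0: in=⊥ → + (no change)
  #2 pop 1: in=+ → + (was ⊥); enqueue [0]
  #3 pop 2: in=+ → + (was ⊥); enqueue [1]
  #4 pop 0: in=+ → + (no change)
  #5 pop 1: in=+ → + (no change)

Fixpoint:
  val[0] = +
  val[1] = +
  val[2] = +

+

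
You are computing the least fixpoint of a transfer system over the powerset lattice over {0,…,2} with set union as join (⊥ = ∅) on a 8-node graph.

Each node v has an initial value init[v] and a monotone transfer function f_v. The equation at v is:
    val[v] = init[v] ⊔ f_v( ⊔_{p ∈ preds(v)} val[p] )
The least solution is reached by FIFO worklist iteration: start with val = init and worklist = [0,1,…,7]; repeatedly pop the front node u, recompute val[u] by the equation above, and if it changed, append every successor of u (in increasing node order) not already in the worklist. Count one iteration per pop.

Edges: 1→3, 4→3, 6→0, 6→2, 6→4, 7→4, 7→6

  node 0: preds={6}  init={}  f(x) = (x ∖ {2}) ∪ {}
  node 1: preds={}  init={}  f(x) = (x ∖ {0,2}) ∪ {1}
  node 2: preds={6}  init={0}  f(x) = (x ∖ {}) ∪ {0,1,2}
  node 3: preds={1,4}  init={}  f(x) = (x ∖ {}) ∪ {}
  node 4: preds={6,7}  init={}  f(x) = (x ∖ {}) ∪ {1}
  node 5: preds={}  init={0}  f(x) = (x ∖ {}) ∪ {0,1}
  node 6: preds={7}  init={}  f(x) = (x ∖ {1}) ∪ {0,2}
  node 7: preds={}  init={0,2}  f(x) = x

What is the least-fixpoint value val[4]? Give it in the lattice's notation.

{0,1,2}

Worklist (12 pops):
  #1 pop 0: in={} → {} (no change)
  #2 pop 1: in={} → {1} (was {}); enqueue []
  #3 pop 2: in={} → {0,1,2} (was {0}); enqueue []
  #4 pop 3: in={1} → {1} (was {}); enqueue []
  #5 pop 4: in={0,2} → {0,1,2} (was {}); enqueue [3]
  #6 pop 5: in={} → {0,1} (was {0}); enqueue []
  #7 pop 6: in={0,2} → {0,2} (was {}); enqueue [0,2,4]
  #8 pop 7: in={} → {0,2} (no change)
  #9 pop 3: in={0,1,2} → {0,1,2} (was {1}); enqueue []
  #10 pop 0: in={0,2} → {0} (was {}); enqueue []
  #11 pop 2: in={0,2} → {0,1,2} (no change)
  #12 pop 4: in={0,2} → {0,1,2} (no change)

Fixpoint:
  val[0] = {0}
  val[1] = {1}
  val[2] = {0,1,2}
  val[3] = {0,1,2}
  val[4] = {0,1,2}
  val[5] = {0,1}
  val[6] = {0,2}
  val[7] = {0,2}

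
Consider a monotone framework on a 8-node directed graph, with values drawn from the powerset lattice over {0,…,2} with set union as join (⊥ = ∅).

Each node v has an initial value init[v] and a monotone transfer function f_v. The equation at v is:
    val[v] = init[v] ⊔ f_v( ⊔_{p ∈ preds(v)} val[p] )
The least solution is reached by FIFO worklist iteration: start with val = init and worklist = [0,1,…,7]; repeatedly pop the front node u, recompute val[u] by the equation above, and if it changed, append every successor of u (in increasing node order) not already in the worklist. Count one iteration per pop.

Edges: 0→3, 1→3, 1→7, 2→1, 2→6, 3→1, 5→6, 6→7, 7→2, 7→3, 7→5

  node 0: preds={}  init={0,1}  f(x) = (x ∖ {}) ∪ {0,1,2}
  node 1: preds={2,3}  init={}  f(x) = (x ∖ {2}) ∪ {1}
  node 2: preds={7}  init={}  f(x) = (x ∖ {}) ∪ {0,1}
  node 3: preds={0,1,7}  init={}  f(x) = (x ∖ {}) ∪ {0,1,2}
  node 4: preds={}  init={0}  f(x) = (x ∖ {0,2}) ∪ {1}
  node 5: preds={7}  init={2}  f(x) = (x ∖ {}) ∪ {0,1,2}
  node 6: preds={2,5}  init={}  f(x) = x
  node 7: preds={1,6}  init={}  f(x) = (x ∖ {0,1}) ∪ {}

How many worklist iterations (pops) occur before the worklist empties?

15

Worklist (15 pops):
  #1 pop 0: in={} → {0,1,2} (was {0,1}); enqueue []
  #2 pop 1: in={} → {1} (was {}); enqueue []
  #3 pop 2: in={} → {0,1} (was {}); enqueue [1]
  #4 pop 3: in={0,1,2} → {0,1,2} (was {}); enqueue []
  #5 pop 4: in={} → {0,1} (was {0}); enqueue []
  #6 pop 5: in={} → {0,1,2} (was {2}); enqueue []
  #7 pop 6: in={0,1,2} → {0,1,2} (was {}); enqueue []
  #8 pop 7: in={0,1,2} → {2} (was {}); enqueue [2,3,5]
  #9 pop 1: in={0,1,2} → {0,1} (was {1}); enqueue [7]
  #10 pop 2: in={2} → {0,1,2} (was {0,1}); enqueue [1,6]
  #11 pop 3: in={0,1,2} → {0,1,2} (no change)
  #12 pop 5: in={2} → {0,1,2} (no change)
  #13 pop 7: in={0,1,2} → {2} (no change)
  #14 pop 1: in={0,1,2} → {0,1} (no change)
  #15 pop 6: in={0,1,2} → {0,1,2} (no change)

Fixpoint:
  val[0] = {0,1,2}
  val[1] = {0,1}
  val[2] = {0,1,2}
  val[3] = {0,1,2}
  val[4] = {0,1}
  val[5] = {0,1,2}
  val[6] = {0,1,2}
  val[7] = {2}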